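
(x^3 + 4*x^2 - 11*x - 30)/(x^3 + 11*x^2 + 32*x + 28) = (x^2 + 2*x - 15)/(x^2 + 9*x + 14)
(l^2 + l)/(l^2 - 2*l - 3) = l/(l - 3)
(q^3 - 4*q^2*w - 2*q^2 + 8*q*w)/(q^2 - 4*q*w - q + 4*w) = q*(q - 2)/(q - 1)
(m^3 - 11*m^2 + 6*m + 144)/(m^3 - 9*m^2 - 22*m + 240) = (m + 3)/(m + 5)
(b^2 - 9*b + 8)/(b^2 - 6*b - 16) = (b - 1)/(b + 2)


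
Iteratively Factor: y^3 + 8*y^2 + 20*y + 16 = (y + 2)*(y^2 + 6*y + 8) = (y + 2)^2*(y + 4)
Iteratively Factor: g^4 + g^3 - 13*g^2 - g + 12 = (g - 3)*(g^3 + 4*g^2 - g - 4) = (g - 3)*(g + 4)*(g^2 - 1) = (g - 3)*(g + 1)*(g + 4)*(g - 1)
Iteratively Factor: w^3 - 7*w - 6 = (w - 3)*(w^2 + 3*w + 2) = (w - 3)*(w + 2)*(w + 1)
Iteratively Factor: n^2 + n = (n + 1)*(n)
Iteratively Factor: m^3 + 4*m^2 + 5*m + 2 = (m + 1)*(m^2 + 3*m + 2) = (m + 1)*(m + 2)*(m + 1)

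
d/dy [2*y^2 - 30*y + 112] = 4*y - 30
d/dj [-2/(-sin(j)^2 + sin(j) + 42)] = 2*(1 - 2*sin(j))*cos(j)/(sin(j) + cos(j)^2 + 41)^2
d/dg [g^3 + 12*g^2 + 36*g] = 3*g^2 + 24*g + 36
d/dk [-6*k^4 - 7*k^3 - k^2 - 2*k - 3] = -24*k^3 - 21*k^2 - 2*k - 2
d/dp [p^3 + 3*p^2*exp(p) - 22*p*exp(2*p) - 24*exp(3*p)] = 3*p^2*exp(p) + 3*p^2 - 44*p*exp(2*p) + 6*p*exp(p) - 72*exp(3*p) - 22*exp(2*p)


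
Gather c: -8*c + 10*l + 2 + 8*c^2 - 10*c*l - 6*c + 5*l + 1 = 8*c^2 + c*(-10*l - 14) + 15*l + 3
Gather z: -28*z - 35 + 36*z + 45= 8*z + 10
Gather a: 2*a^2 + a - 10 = 2*a^2 + a - 10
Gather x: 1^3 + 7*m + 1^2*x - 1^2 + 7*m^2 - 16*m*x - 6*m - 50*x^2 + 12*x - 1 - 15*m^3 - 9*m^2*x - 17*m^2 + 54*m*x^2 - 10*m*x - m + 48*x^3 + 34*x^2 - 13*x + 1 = -15*m^3 - 10*m^2 + 48*x^3 + x^2*(54*m - 16) + x*(-9*m^2 - 26*m)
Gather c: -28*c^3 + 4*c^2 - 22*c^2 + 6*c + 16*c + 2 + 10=-28*c^3 - 18*c^2 + 22*c + 12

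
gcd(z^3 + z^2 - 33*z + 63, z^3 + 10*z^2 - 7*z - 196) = z + 7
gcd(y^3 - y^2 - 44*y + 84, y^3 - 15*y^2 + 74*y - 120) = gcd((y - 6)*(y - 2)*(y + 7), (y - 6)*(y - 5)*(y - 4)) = y - 6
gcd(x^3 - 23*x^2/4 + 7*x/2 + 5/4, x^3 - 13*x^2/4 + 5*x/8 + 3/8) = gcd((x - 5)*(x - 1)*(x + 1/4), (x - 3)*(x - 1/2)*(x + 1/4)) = x + 1/4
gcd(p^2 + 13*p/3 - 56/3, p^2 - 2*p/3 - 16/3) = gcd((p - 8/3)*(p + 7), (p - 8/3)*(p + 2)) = p - 8/3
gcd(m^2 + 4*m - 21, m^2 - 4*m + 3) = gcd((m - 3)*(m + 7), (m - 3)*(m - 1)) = m - 3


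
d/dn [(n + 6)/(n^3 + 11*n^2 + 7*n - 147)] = (-2*n^2 - 15*n - 27)/(n^5 + 15*n^4 + 30*n^3 - 350*n^2 - 735*n + 3087)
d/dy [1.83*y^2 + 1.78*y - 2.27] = 3.66*y + 1.78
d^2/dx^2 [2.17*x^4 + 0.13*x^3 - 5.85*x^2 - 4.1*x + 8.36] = 26.04*x^2 + 0.78*x - 11.7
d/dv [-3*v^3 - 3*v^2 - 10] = 3*v*(-3*v - 2)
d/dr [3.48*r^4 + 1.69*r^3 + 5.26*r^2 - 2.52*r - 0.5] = 13.92*r^3 + 5.07*r^2 + 10.52*r - 2.52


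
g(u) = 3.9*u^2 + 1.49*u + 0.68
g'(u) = 7.8*u + 1.49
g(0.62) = 3.10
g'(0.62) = 6.33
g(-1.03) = 3.28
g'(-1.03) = -6.54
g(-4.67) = 78.78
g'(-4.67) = -34.94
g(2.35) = 25.72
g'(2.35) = 19.82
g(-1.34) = 5.69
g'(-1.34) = -8.96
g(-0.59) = 1.16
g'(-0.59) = -3.11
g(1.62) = 13.33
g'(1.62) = 14.13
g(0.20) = 1.13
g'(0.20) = 3.05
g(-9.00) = 303.17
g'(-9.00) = -68.71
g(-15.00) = 855.83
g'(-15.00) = -115.51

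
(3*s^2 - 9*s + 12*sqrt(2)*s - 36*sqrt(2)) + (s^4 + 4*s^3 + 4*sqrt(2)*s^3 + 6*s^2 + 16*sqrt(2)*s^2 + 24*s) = s^4 + 4*s^3 + 4*sqrt(2)*s^3 + 9*s^2 + 16*sqrt(2)*s^2 + 15*s + 12*sqrt(2)*s - 36*sqrt(2)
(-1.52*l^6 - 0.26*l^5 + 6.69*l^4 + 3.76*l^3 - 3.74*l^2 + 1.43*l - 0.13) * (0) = 0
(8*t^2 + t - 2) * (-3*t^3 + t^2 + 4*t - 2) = -24*t^5 + 5*t^4 + 39*t^3 - 14*t^2 - 10*t + 4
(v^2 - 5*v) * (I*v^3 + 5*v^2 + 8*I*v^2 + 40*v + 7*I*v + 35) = I*v^5 + 5*v^4 + 3*I*v^4 + 15*v^3 - 33*I*v^3 - 165*v^2 - 35*I*v^2 - 175*v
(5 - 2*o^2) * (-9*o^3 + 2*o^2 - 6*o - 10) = 18*o^5 - 4*o^4 - 33*o^3 + 30*o^2 - 30*o - 50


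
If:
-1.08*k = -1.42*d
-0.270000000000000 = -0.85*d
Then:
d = 0.32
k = 0.42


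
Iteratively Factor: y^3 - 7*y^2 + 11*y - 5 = (y - 1)*(y^2 - 6*y + 5) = (y - 1)^2*(y - 5)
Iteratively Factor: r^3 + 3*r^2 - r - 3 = (r - 1)*(r^2 + 4*r + 3) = (r - 1)*(r + 3)*(r + 1)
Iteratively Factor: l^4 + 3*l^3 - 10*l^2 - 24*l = (l - 3)*(l^3 + 6*l^2 + 8*l) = (l - 3)*(l + 4)*(l^2 + 2*l) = (l - 3)*(l + 2)*(l + 4)*(l)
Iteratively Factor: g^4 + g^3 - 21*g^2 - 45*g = (g)*(g^3 + g^2 - 21*g - 45) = g*(g - 5)*(g^2 + 6*g + 9) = g*(g - 5)*(g + 3)*(g + 3)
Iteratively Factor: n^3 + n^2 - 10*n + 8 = (n - 2)*(n^2 + 3*n - 4) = (n - 2)*(n + 4)*(n - 1)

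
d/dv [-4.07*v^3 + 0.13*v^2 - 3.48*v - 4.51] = -12.21*v^2 + 0.26*v - 3.48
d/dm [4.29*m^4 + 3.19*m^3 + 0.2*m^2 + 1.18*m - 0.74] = 17.16*m^3 + 9.57*m^2 + 0.4*m + 1.18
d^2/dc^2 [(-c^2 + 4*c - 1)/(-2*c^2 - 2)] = 4*c*(3 - c^2)/(c^6 + 3*c^4 + 3*c^2 + 1)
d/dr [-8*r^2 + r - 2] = 1 - 16*r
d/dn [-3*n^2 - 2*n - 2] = -6*n - 2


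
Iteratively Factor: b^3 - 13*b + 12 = (b - 1)*(b^2 + b - 12) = (b - 1)*(b + 4)*(b - 3)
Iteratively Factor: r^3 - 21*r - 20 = (r - 5)*(r^2 + 5*r + 4) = (r - 5)*(r + 4)*(r + 1)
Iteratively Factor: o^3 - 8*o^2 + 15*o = (o - 5)*(o^2 - 3*o) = o*(o - 5)*(o - 3)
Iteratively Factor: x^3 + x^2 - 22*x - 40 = (x - 5)*(x^2 + 6*x + 8) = (x - 5)*(x + 4)*(x + 2)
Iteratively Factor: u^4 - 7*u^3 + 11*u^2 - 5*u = (u)*(u^3 - 7*u^2 + 11*u - 5) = u*(u - 1)*(u^2 - 6*u + 5) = u*(u - 5)*(u - 1)*(u - 1)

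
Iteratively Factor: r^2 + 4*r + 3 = (r + 3)*(r + 1)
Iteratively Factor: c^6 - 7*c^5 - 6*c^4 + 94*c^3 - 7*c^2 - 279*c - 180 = (c - 4)*(c^5 - 3*c^4 - 18*c^3 + 22*c^2 + 81*c + 45) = (c - 4)*(c + 3)*(c^4 - 6*c^3 + 22*c + 15) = (c - 4)*(c - 3)*(c + 3)*(c^3 - 3*c^2 - 9*c - 5) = (c - 4)*(c - 3)*(c + 1)*(c + 3)*(c^2 - 4*c - 5) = (c - 5)*(c - 4)*(c - 3)*(c + 1)*(c + 3)*(c + 1)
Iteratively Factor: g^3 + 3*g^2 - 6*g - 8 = (g - 2)*(g^2 + 5*g + 4) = (g - 2)*(g + 1)*(g + 4)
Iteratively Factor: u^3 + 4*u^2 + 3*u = (u)*(u^2 + 4*u + 3) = u*(u + 1)*(u + 3)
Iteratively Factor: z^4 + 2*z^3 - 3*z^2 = (z)*(z^3 + 2*z^2 - 3*z) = z^2*(z^2 + 2*z - 3) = z^2*(z - 1)*(z + 3)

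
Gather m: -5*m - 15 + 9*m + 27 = 4*m + 12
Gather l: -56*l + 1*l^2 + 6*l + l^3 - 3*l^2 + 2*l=l^3 - 2*l^2 - 48*l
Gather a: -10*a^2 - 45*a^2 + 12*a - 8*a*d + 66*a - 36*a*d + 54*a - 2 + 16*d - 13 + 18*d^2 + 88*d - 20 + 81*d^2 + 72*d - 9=-55*a^2 + a*(132 - 44*d) + 99*d^2 + 176*d - 44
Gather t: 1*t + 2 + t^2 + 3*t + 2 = t^2 + 4*t + 4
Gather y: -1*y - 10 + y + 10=0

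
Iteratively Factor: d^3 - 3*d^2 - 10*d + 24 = (d - 4)*(d^2 + d - 6) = (d - 4)*(d - 2)*(d + 3)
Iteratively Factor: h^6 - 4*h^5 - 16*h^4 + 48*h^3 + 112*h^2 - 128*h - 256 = (h - 4)*(h^5 - 16*h^3 - 16*h^2 + 48*h + 64) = (h - 4)*(h - 2)*(h^4 + 2*h^3 - 12*h^2 - 40*h - 32) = (h - 4)^2*(h - 2)*(h^3 + 6*h^2 + 12*h + 8) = (h - 4)^2*(h - 2)*(h + 2)*(h^2 + 4*h + 4) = (h - 4)^2*(h - 2)*(h + 2)^2*(h + 2)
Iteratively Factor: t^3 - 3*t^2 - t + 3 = (t - 1)*(t^2 - 2*t - 3) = (t - 3)*(t - 1)*(t + 1)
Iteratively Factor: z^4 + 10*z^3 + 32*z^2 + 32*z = (z)*(z^3 + 10*z^2 + 32*z + 32) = z*(z + 4)*(z^2 + 6*z + 8) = z*(z + 4)^2*(z + 2)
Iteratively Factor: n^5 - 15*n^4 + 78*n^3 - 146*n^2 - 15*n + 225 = (n - 5)*(n^4 - 10*n^3 + 28*n^2 - 6*n - 45) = (n - 5)*(n - 3)*(n^3 - 7*n^2 + 7*n + 15) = (n - 5)*(n - 3)^2*(n^2 - 4*n - 5) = (n - 5)^2*(n - 3)^2*(n + 1)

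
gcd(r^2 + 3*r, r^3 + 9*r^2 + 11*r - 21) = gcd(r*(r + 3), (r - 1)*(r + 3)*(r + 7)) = r + 3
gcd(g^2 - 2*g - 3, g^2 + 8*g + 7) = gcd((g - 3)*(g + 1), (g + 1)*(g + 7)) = g + 1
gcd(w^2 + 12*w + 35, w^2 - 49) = w + 7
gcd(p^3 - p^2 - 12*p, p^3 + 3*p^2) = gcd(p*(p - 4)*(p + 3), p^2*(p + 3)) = p^2 + 3*p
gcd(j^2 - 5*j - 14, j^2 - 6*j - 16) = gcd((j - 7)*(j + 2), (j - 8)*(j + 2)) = j + 2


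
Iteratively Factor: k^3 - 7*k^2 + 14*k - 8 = (k - 1)*(k^2 - 6*k + 8) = (k - 2)*(k - 1)*(k - 4)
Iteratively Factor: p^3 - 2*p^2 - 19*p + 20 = (p - 5)*(p^2 + 3*p - 4) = (p - 5)*(p - 1)*(p + 4)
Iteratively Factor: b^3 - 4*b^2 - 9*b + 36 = (b - 3)*(b^2 - b - 12) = (b - 4)*(b - 3)*(b + 3)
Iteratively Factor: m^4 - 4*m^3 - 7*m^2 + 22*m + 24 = (m + 2)*(m^3 - 6*m^2 + 5*m + 12) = (m - 3)*(m + 2)*(m^2 - 3*m - 4) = (m - 4)*(m - 3)*(m + 2)*(m + 1)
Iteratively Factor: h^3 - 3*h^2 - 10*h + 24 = (h - 2)*(h^2 - h - 12) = (h - 4)*(h - 2)*(h + 3)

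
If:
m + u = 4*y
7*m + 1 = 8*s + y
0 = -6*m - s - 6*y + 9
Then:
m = 71/55 - 47*y/55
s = 69/55 - 48*y/55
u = 267*y/55 - 71/55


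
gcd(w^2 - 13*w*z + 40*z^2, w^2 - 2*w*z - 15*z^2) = -w + 5*z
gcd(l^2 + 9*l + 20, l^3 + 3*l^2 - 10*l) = l + 5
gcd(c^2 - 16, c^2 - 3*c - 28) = c + 4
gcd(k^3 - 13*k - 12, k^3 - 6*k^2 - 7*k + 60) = k^2 - k - 12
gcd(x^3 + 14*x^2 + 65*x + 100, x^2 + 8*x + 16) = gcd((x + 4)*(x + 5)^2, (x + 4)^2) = x + 4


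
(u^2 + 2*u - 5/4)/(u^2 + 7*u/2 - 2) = (u + 5/2)/(u + 4)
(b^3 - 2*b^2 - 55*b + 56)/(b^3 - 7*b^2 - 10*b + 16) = (b + 7)/(b + 2)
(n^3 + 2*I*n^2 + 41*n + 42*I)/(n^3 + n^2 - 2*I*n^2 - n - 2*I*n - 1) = (n^3 + 2*I*n^2 + 41*n + 42*I)/(n^3 + n^2*(1 - 2*I) - n*(1 + 2*I) - 1)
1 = 1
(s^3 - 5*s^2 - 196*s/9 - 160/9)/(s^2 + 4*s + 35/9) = (3*s^2 - 20*s - 32)/(3*s + 7)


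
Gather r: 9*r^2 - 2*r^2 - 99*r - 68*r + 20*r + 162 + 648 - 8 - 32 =7*r^2 - 147*r + 770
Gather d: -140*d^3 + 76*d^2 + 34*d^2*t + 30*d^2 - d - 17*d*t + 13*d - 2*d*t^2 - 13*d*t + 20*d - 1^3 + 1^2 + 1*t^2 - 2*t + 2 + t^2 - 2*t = -140*d^3 + d^2*(34*t + 106) + d*(-2*t^2 - 30*t + 32) + 2*t^2 - 4*t + 2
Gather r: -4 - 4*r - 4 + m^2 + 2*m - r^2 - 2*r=m^2 + 2*m - r^2 - 6*r - 8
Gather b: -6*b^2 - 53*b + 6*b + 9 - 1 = -6*b^2 - 47*b + 8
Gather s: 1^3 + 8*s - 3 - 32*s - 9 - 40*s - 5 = -64*s - 16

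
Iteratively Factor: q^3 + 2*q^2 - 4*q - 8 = (q + 2)*(q^2 - 4) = (q - 2)*(q + 2)*(q + 2)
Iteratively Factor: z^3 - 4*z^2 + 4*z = (z - 2)*(z^2 - 2*z) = z*(z - 2)*(z - 2)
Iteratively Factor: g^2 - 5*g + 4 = (g - 1)*(g - 4)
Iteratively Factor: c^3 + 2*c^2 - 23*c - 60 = (c + 4)*(c^2 - 2*c - 15) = (c + 3)*(c + 4)*(c - 5)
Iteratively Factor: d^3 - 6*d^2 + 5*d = (d)*(d^2 - 6*d + 5) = d*(d - 5)*(d - 1)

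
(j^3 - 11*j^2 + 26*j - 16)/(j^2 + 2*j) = (j^3 - 11*j^2 + 26*j - 16)/(j*(j + 2))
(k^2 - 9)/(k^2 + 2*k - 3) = (k - 3)/(k - 1)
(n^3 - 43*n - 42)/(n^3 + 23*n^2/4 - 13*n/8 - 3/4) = 8*(n^2 - 6*n - 7)/(8*n^2 - 2*n - 1)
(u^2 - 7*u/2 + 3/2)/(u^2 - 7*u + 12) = (u - 1/2)/(u - 4)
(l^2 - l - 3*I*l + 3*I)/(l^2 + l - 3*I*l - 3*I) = (l - 1)/(l + 1)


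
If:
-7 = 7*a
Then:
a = -1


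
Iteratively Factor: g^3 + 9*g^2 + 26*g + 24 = (g + 2)*(g^2 + 7*g + 12) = (g + 2)*(g + 4)*(g + 3)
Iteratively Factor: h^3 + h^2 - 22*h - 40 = (h + 4)*(h^2 - 3*h - 10) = (h - 5)*(h + 4)*(h + 2)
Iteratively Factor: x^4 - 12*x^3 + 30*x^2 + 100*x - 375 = (x - 5)*(x^3 - 7*x^2 - 5*x + 75) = (x - 5)^2*(x^2 - 2*x - 15) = (x - 5)^3*(x + 3)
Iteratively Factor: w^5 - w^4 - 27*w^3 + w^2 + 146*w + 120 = (w - 5)*(w^4 + 4*w^3 - 7*w^2 - 34*w - 24) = (w - 5)*(w + 2)*(w^3 + 2*w^2 - 11*w - 12) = (w - 5)*(w - 3)*(w + 2)*(w^2 + 5*w + 4) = (w - 5)*(w - 3)*(w + 1)*(w + 2)*(w + 4)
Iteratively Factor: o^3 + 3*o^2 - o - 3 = (o - 1)*(o^2 + 4*o + 3) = (o - 1)*(o + 3)*(o + 1)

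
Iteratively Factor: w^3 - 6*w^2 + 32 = (w + 2)*(w^2 - 8*w + 16) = (w - 4)*(w + 2)*(w - 4)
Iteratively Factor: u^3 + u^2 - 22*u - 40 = (u + 4)*(u^2 - 3*u - 10) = (u - 5)*(u + 4)*(u + 2)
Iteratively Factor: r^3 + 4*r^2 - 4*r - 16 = (r + 2)*(r^2 + 2*r - 8) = (r + 2)*(r + 4)*(r - 2)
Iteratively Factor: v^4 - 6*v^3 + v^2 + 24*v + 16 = (v + 1)*(v^3 - 7*v^2 + 8*v + 16) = (v - 4)*(v + 1)*(v^2 - 3*v - 4) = (v - 4)*(v + 1)^2*(v - 4)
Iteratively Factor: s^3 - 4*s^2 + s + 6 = (s + 1)*(s^2 - 5*s + 6) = (s - 3)*(s + 1)*(s - 2)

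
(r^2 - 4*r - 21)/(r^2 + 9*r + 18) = (r - 7)/(r + 6)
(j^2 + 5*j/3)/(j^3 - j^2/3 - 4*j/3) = (3*j + 5)/(3*j^2 - j - 4)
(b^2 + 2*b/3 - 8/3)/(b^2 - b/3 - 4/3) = (b + 2)/(b + 1)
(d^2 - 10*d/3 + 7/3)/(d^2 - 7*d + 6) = (d - 7/3)/(d - 6)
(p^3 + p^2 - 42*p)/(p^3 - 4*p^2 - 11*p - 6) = p*(p + 7)/(p^2 + 2*p + 1)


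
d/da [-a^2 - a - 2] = -2*a - 1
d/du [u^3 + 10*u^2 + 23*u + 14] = 3*u^2 + 20*u + 23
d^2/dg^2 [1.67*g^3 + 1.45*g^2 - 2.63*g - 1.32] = 10.02*g + 2.9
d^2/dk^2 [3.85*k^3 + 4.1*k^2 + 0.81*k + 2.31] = 23.1*k + 8.2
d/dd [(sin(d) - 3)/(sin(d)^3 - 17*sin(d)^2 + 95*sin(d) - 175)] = 2*(8*sin(d) + cos(d)^2 - 12)*cos(d)/((sin(d) - 7)^2*(sin(d) - 5)^3)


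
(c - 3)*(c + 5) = c^2 + 2*c - 15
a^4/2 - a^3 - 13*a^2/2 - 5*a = a*(a/2 + 1/2)*(a - 5)*(a + 2)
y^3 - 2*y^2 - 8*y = y*(y - 4)*(y + 2)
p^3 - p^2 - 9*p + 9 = (p - 3)*(p - 1)*(p + 3)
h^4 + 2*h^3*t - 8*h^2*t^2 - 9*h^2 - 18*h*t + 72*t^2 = (h - 3)*(h + 3)*(h - 2*t)*(h + 4*t)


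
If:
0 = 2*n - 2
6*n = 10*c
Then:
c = 3/5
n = 1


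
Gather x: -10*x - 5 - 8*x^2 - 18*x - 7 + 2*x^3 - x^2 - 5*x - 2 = 2*x^3 - 9*x^2 - 33*x - 14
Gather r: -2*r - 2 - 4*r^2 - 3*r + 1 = -4*r^2 - 5*r - 1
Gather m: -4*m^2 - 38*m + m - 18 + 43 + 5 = -4*m^2 - 37*m + 30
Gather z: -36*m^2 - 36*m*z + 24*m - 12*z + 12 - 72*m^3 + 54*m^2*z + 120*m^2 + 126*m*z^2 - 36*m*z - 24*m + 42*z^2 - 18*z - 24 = -72*m^3 + 84*m^2 + z^2*(126*m + 42) + z*(54*m^2 - 72*m - 30) - 12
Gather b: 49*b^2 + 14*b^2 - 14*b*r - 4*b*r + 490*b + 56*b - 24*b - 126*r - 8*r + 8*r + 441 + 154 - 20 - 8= 63*b^2 + b*(522 - 18*r) - 126*r + 567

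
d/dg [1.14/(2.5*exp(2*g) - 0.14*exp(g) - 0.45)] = (0.1596 - 5.7*exp(g))*exp(g)/(-2.5*exp(2*g) + 0.14*exp(g) + 0.45)^2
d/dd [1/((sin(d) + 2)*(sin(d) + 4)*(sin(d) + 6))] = (-24*sin(d) + 3*cos(d)^2 - 47)*cos(d)/((sin(d) + 2)^2*(sin(d) + 4)^2*(sin(d) + 6)^2)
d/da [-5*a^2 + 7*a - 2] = 7 - 10*a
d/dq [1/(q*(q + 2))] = 2*(-q - 1)/(q^2*(q^2 + 4*q + 4))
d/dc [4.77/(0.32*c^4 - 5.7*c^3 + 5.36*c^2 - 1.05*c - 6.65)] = (-6.1056*c^3 + 81.567*c^2 - 51.1344*c + 5.0085)/(-0.32*c^4 + 5.7*c^3 - 5.36*c^2 + 1.05*c + 6.65)^2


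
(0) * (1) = 0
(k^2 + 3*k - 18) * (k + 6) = k^3 + 9*k^2 - 108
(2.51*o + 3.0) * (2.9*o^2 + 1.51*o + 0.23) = 7.279*o^3 + 12.4901*o^2 + 5.1073*o + 0.69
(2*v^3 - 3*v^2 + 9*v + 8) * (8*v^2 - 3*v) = 16*v^5 - 30*v^4 + 81*v^3 + 37*v^2 - 24*v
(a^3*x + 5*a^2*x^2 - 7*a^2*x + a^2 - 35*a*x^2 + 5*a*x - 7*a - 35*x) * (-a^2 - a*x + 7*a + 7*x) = -a^5*x - 6*a^4*x^2 + 14*a^4*x - a^4 - 5*a^3*x^3 + 84*a^3*x^2 - 55*a^3*x + 14*a^3 + 70*a^2*x^3 - 299*a^2*x^2 + 84*a^2*x - 49*a^2 - 245*a*x^3 + 70*a*x^2 - 294*a*x - 245*x^2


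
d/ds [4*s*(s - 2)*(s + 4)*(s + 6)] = 16*s^3 + 96*s^2 + 32*s - 192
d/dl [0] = 0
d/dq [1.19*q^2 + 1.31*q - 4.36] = 2.38*q + 1.31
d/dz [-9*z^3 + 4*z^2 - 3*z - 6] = -27*z^2 + 8*z - 3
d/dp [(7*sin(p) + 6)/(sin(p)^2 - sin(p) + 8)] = (-7*sin(p)^2 - 12*sin(p) + 62)*cos(p)/(sin(p)^2 - sin(p) + 8)^2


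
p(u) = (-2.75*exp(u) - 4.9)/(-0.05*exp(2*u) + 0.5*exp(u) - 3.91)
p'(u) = (-2.75*exp(u) - 4.9)*(0.1*exp(2*u) - 0.5*exp(u))/(-0.05*exp(2*u) + 0.5*exp(u) - 3.91)^2 - 2.75*exp(u)/(-0.05*exp(2*u) + 0.5*exp(u) - 3.91)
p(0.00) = 2.21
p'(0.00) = 1.05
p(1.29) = 5.41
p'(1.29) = 4.60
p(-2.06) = 1.36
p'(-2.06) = 0.11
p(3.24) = 3.16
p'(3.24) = -4.03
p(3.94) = 1.33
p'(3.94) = -1.58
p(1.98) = 8.52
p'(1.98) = 2.09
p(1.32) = 5.55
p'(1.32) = 4.71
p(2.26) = 8.42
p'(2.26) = -2.87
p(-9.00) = 1.25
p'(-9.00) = 0.00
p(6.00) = 0.14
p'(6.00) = -0.14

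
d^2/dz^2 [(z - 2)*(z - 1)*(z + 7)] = 6*z + 8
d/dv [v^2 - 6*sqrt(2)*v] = 2*v - 6*sqrt(2)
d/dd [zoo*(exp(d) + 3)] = zoo*exp(d)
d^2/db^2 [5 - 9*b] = 0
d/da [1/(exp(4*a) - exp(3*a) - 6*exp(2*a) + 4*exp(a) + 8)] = (-4*exp(3*a) + 3*exp(2*a) + 12*exp(a) - 4)*exp(a)/(exp(4*a) - exp(3*a) - 6*exp(2*a) + 4*exp(a) + 8)^2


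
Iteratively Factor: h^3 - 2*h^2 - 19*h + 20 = (h + 4)*(h^2 - 6*h + 5) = (h - 1)*(h + 4)*(h - 5)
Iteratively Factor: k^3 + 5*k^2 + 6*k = (k + 2)*(k^2 + 3*k) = k*(k + 2)*(k + 3)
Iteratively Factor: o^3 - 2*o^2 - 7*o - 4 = (o + 1)*(o^2 - 3*o - 4) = (o - 4)*(o + 1)*(o + 1)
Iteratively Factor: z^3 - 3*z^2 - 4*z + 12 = (z - 2)*(z^2 - z - 6) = (z - 2)*(z + 2)*(z - 3)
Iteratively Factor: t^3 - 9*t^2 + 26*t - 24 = (t - 4)*(t^2 - 5*t + 6) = (t - 4)*(t - 2)*(t - 3)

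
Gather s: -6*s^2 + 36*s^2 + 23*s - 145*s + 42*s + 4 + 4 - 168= 30*s^2 - 80*s - 160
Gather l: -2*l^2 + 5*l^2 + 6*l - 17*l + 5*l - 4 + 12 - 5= 3*l^2 - 6*l + 3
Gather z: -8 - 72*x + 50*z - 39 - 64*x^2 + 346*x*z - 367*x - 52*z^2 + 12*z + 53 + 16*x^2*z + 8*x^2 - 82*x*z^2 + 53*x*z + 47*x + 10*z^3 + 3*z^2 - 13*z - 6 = -56*x^2 - 392*x + 10*z^3 + z^2*(-82*x - 49) + z*(16*x^2 + 399*x + 49)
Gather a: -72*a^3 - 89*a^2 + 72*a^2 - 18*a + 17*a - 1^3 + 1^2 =-72*a^3 - 17*a^2 - a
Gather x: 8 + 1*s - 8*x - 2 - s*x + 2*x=s + x*(-s - 6) + 6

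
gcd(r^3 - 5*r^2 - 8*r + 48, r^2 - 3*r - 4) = r - 4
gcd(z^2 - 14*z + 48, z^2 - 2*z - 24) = z - 6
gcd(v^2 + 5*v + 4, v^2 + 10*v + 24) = v + 4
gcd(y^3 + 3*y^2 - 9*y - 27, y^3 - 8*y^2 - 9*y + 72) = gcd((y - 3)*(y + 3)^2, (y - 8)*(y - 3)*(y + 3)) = y^2 - 9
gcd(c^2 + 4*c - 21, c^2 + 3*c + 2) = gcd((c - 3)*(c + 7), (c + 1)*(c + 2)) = 1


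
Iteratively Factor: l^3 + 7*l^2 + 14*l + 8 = (l + 2)*(l^2 + 5*l + 4) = (l + 1)*(l + 2)*(l + 4)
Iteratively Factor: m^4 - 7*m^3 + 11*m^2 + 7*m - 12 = (m + 1)*(m^3 - 8*m^2 + 19*m - 12) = (m - 1)*(m + 1)*(m^2 - 7*m + 12) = (m - 4)*(m - 1)*(m + 1)*(m - 3)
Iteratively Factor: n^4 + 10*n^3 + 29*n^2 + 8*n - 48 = (n + 4)*(n^3 + 6*n^2 + 5*n - 12) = (n + 3)*(n + 4)*(n^2 + 3*n - 4) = (n - 1)*(n + 3)*(n + 4)*(n + 4)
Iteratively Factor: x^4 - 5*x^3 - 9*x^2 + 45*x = (x + 3)*(x^3 - 8*x^2 + 15*x) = (x - 3)*(x + 3)*(x^2 - 5*x) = (x - 5)*(x - 3)*(x + 3)*(x)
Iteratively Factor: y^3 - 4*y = (y + 2)*(y^2 - 2*y) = y*(y + 2)*(y - 2)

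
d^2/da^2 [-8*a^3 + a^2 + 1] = 2 - 48*a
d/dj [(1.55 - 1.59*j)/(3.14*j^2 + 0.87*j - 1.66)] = (4.9926*j^2 - 9.734*j + 1.2909)/(9.8596*j^4 + 5.4636*j^3 - 9.6679*j^2 - 2.8884*j + 2.7556)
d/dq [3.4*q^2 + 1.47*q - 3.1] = 6.8*q + 1.47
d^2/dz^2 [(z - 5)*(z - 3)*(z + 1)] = 6*z - 14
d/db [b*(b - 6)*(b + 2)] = 3*b^2 - 8*b - 12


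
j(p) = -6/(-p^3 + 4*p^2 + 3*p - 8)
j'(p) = -6*(3*p^2 - 8*p - 3)/(-p^3 + 4*p^2 + 3*p - 8)^2 = 6*(-3*p^2 + 8*p + 3)/(p^3 - 4*p^2 - 3*p + 8)^2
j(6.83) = 0.05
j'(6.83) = -0.03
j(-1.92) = -0.74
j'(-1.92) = -2.16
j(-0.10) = 0.73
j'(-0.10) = 0.19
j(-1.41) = 4.07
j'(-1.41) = -39.32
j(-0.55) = 0.73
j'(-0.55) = -0.20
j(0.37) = 0.94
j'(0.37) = 0.81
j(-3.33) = -0.09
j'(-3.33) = -0.09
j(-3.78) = -0.07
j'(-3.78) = -0.05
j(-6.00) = -0.02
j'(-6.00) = -0.00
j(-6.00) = -0.02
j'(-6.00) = -0.00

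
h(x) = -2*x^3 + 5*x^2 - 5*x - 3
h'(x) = -6*x^2 + 10*x - 5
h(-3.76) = 192.80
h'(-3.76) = -127.43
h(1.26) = -5.36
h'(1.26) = -1.93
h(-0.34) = -0.64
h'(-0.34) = -9.09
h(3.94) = -67.41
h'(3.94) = -58.74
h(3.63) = -50.93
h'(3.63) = -47.76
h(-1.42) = 19.91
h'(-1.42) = -31.30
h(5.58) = -222.70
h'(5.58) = -136.02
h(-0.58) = 1.97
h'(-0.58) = -12.82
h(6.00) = -285.00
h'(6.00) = -161.00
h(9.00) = -1101.00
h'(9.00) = -401.00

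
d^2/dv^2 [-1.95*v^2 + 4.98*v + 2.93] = -3.90000000000000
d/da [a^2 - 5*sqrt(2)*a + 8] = 2*a - 5*sqrt(2)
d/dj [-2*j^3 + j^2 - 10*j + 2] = -6*j^2 + 2*j - 10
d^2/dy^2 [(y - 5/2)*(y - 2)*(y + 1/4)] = 6*y - 17/2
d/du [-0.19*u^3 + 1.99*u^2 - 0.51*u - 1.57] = -0.57*u^2 + 3.98*u - 0.51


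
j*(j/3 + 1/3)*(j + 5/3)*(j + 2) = j^4/3 + 14*j^3/9 + 7*j^2/3 + 10*j/9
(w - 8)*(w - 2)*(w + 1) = w^3 - 9*w^2 + 6*w + 16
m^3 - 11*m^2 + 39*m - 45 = (m - 5)*(m - 3)^2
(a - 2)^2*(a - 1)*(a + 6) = a^4 + a^3 - 22*a^2 + 44*a - 24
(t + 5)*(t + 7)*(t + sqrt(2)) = t^3 + sqrt(2)*t^2 + 12*t^2 + 12*sqrt(2)*t + 35*t + 35*sqrt(2)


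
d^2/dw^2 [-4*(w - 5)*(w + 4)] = -8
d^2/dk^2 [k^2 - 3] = 2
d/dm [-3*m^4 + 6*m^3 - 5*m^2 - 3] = 2*m*(-6*m^2 + 9*m - 5)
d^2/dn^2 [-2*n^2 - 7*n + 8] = -4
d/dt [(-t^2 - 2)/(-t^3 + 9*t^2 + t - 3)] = (-t^4 - 7*t^2 + 42*t + 2)/(t^6 - 18*t^5 + 79*t^4 + 24*t^3 - 53*t^2 - 6*t + 9)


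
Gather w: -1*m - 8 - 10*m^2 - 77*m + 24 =-10*m^2 - 78*m + 16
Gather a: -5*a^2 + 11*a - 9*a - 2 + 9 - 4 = -5*a^2 + 2*a + 3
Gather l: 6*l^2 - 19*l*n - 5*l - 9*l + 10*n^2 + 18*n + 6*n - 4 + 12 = 6*l^2 + l*(-19*n - 14) + 10*n^2 + 24*n + 8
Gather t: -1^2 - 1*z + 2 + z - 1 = 0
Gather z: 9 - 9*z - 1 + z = 8 - 8*z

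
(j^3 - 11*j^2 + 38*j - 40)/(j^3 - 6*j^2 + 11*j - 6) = (j^2 - 9*j + 20)/(j^2 - 4*j + 3)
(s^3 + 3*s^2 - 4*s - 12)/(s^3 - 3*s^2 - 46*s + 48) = (s^3 + 3*s^2 - 4*s - 12)/(s^3 - 3*s^2 - 46*s + 48)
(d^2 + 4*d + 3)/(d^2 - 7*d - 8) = (d + 3)/(d - 8)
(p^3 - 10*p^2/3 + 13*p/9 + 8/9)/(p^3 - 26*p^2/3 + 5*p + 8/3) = (p - 8/3)/(p - 8)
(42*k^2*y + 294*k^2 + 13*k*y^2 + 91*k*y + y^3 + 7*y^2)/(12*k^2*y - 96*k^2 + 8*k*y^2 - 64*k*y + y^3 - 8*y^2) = (7*k*y + 49*k + y^2 + 7*y)/(2*k*y - 16*k + y^2 - 8*y)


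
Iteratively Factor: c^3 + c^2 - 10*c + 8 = (c + 4)*(c^2 - 3*c + 2) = (c - 1)*(c + 4)*(c - 2)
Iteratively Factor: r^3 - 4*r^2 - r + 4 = (r - 4)*(r^2 - 1) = (r - 4)*(r - 1)*(r + 1)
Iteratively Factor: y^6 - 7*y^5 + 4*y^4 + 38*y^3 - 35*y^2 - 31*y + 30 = (y - 5)*(y^5 - 2*y^4 - 6*y^3 + 8*y^2 + 5*y - 6) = (y - 5)*(y - 3)*(y^4 + y^3 - 3*y^2 - y + 2) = (y - 5)*(y - 3)*(y + 2)*(y^3 - y^2 - y + 1) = (y - 5)*(y - 3)*(y - 1)*(y + 2)*(y^2 - 1) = (y - 5)*(y - 3)*(y - 1)*(y + 1)*(y + 2)*(y - 1)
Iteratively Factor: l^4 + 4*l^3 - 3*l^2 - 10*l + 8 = (l + 2)*(l^3 + 2*l^2 - 7*l + 4) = (l - 1)*(l + 2)*(l^2 + 3*l - 4) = (l - 1)*(l + 2)*(l + 4)*(l - 1)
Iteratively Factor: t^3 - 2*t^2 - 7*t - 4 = (t - 4)*(t^2 + 2*t + 1) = (t - 4)*(t + 1)*(t + 1)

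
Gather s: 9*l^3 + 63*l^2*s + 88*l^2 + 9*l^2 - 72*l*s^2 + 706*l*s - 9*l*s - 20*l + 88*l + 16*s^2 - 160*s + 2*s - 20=9*l^3 + 97*l^2 + 68*l + s^2*(16 - 72*l) + s*(63*l^2 + 697*l - 158) - 20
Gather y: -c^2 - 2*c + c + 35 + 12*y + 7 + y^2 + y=-c^2 - c + y^2 + 13*y + 42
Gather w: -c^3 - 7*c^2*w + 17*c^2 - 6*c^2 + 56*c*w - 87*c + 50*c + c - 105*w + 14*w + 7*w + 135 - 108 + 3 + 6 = -c^3 + 11*c^2 - 36*c + w*(-7*c^2 + 56*c - 84) + 36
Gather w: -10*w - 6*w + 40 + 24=64 - 16*w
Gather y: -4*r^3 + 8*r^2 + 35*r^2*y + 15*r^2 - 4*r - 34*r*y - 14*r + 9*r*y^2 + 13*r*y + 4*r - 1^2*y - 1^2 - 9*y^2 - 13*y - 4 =-4*r^3 + 23*r^2 - 14*r + y^2*(9*r - 9) + y*(35*r^2 - 21*r - 14) - 5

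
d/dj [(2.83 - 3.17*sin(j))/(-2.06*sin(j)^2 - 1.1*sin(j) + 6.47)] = (-6.5302*sin(j)^2 + 11.6596*sin(j) - 17.3969)*cos(j)/(4.2436*sin(j)^4 + 4.532*sin(j)^3 - 25.4464*sin(j)^2 - 14.234*sin(j) + 41.8609)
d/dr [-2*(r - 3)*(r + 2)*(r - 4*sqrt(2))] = -6*r^2 + 4*r + 16*sqrt(2)*r - 8*sqrt(2) + 12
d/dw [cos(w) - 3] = -sin(w)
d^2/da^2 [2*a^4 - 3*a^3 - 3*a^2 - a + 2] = 24*a^2 - 18*a - 6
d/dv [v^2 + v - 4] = 2*v + 1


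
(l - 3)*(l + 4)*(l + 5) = l^3 + 6*l^2 - 7*l - 60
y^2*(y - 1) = y^3 - y^2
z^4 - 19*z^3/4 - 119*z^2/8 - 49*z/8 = z*(z - 7)*(z + 1/2)*(z + 7/4)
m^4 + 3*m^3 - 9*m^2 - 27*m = m*(m - 3)*(m + 3)^2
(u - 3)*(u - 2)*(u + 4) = u^3 - u^2 - 14*u + 24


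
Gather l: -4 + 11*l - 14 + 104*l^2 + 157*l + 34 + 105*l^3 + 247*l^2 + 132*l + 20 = 105*l^3 + 351*l^2 + 300*l + 36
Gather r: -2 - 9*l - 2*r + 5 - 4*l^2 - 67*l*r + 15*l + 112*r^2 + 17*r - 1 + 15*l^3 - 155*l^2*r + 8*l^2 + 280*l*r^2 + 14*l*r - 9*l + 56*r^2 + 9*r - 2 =15*l^3 + 4*l^2 - 3*l + r^2*(280*l + 168) + r*(-155*l^2 - 53*l + 24)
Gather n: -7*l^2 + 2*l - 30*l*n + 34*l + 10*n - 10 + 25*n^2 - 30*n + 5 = -7*l^2 + 36*l + 25*n^2 + n*(-30*l - 20) - 5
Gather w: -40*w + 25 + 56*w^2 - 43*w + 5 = 56*w^2 - 83*w + 30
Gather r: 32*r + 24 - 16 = 32*r + 8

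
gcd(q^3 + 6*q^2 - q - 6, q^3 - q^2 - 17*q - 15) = q + 1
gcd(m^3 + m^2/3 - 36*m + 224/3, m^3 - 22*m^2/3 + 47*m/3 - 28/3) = m - 4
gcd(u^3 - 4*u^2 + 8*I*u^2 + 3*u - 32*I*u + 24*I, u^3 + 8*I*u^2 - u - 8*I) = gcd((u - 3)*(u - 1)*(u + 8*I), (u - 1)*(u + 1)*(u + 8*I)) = u^2 + u*(-1 + 8*I) - 8*I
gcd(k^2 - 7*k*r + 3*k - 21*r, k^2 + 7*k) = 1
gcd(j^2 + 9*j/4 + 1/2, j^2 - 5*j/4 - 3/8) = j + 1/4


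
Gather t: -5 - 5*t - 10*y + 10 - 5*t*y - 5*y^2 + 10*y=t*(-5*y - 5) - 5*y^2 + 5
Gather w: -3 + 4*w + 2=4*w - 1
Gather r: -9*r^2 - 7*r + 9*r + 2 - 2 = -9*r^2 + 2*r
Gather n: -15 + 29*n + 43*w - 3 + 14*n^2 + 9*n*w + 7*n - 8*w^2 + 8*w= 14*n^2 + n*(9*w + 36) - 8*w^2 + 51*w - 18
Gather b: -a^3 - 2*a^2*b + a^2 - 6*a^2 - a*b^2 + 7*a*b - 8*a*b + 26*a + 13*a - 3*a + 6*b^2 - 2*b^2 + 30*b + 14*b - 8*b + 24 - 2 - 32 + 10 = -a^3 - 5*a^2 + 36*a + b^2*(4 - a) + b*(-2*a^2 - a + 36)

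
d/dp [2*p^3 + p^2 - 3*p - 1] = 6*p^2 + 2*p - 3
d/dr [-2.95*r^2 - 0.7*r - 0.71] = -5.9*r - 0.7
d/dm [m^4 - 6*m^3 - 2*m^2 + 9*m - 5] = 4*m^3 - 18*m^2 - 4*m + 9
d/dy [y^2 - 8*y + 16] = 2*y - 8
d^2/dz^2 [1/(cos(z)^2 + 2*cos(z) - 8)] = (-8*sin(z)^4 + 76*sin(z)^2 - 17*cos(z) - 3*cos(3*z) - 20)/(2*(cos(z) - 2)^3*(cos(z) + 4)^3)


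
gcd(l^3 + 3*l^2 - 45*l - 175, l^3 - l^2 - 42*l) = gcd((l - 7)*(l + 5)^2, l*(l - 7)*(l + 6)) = l - 7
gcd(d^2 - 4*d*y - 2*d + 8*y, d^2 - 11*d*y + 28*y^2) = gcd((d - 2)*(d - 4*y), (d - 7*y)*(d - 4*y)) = -d + 4*y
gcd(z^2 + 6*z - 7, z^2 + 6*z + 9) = 1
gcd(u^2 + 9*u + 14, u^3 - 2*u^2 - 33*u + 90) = 1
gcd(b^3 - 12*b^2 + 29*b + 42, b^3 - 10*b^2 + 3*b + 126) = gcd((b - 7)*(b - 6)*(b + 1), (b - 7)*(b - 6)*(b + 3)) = b^2 - 13*b + 42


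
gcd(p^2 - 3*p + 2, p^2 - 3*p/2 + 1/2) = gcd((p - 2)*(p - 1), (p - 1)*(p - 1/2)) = p - 1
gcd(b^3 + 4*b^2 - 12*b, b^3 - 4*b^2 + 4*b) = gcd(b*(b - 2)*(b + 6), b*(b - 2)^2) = b^2 - 2*b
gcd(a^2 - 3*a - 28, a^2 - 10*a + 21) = a - 7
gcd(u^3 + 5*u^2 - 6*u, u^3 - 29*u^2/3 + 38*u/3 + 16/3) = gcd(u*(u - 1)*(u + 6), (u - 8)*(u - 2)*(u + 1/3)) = 1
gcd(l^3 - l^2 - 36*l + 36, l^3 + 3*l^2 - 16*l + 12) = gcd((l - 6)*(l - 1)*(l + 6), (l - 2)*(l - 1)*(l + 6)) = l^2 + 5*l - 6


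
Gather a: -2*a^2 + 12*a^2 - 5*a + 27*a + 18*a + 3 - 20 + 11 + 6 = 10*a^2 + 40*a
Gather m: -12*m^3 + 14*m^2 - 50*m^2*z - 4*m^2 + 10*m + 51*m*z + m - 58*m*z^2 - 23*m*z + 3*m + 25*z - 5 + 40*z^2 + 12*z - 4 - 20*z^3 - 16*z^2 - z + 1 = -12*m^3 + m^2*(10 - 50*z) + m*(-58*z^2 + 28*z + 14) - 20*z^3 + 24*z^2 + 36*z - 8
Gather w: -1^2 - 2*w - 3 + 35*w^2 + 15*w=35*w^2 + 13*w - 4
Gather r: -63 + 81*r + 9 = 81*r - 54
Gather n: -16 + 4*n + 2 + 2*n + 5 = 6*n - 9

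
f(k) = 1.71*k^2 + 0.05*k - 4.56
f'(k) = 3.42*k + 0.05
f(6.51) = 68.24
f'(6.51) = 22.31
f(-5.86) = 53.87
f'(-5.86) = -19.99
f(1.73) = 0.64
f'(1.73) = 5.97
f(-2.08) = 2.73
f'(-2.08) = -7.06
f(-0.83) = -3.42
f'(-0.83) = -2.79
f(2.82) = 9.18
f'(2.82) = 9.69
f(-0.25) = -4.47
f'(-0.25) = -0.80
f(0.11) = -4.53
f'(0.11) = 0.43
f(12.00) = 242.28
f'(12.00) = 41.09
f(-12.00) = 241.08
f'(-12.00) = -40.99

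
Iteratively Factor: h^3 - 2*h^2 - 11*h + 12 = (h + 3)*(h^2 - 5*h + 4) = (h - 1)*(h + 3)*(h - 4)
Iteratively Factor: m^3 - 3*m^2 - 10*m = (m + 2)*(m^2 - 5*m) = (m - 5)*(m + 2)*(m)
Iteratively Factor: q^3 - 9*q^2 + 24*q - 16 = (q - 1)*(q^2 - 8*q + 16) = (q - 4)*(q - 1)*(q - 4)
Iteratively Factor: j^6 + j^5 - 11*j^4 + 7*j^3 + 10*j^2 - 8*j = (j - 2)*(j^5 + 3*j^4 - 5*j^3 - 3*j^2 + 4*j) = (j - 2)*(j + 4)*(j^4 - j^3 - j^2 + j) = (j - 2)*(j + 1)*(j + 4)*(j^3 - 2*j^2 + j) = (j - 2)*(j - 1)*(j + 1)*(j + 4)*(j^2 - j) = j*(j - 2)*(j - 1)*(j + 1)*(j + 4)*(j - 1)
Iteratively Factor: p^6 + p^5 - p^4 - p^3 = (p + 1)*(p^5 - p^3) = p*(p + 1)*(p^4 - p^2) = p^2*(p + 1)*(p^3 - p) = p^2*(p - 1)*(p + 1)*(p^2 + p) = p^2*(p - 1)*(p + 1)^2*(p)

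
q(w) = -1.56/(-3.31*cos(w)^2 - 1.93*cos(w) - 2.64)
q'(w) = -1.56*(-6.62*sin(w)*cos(w) - 1.93*sin(w))/(-3.31*cos(w)^2 - 1.93*cos(w) - 2.64)^2 = (10.3272*cos(w) + 3.0108)*sin(w)/(3.31*cos(w)^2 + 1.93*cos(w) + 2.64)^2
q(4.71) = 0.59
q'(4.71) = -0.43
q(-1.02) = 0.34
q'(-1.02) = -0.35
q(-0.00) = 0.20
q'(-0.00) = 0.00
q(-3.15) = 0.39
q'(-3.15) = -0.00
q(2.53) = 0.48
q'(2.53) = -0.29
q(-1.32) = 0.47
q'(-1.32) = -0.49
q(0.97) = 0.33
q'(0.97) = 0.32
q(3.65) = 0.45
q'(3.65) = 0.24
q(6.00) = 0.21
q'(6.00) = -0.06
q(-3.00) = 0.39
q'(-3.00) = 0.06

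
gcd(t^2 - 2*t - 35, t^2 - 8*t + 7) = t - 7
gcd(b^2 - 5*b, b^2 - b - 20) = b - 5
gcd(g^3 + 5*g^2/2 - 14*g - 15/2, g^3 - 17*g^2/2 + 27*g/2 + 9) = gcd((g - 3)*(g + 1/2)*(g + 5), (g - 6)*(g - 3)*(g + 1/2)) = g^2 - 5*g/2 - 3/2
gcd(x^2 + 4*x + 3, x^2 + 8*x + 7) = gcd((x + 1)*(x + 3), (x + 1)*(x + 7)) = x + 1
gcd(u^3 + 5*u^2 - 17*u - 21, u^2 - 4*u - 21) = 1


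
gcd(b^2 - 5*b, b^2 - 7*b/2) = b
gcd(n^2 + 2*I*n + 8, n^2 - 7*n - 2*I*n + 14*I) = n - 2*I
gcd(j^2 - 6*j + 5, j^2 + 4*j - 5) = j - 1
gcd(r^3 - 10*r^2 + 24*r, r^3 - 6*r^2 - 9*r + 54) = r - 6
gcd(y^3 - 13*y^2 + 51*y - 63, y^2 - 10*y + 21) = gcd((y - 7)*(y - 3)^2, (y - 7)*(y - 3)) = y^2 - 10*y + 21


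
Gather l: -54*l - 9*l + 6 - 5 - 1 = -63*l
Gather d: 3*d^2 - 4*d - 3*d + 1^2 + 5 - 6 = 3*d^2 - 7*d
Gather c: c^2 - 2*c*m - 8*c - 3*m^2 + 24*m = c^2 + c*(-2*m - 8) - 3*m^2 + 24*m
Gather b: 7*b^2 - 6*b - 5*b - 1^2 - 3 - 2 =7*b^2 - 11*b - 6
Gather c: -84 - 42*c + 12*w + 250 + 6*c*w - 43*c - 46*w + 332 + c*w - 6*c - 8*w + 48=c*(7*w - 91) - 42*w + 546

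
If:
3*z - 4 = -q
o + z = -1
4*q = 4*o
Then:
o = -7/2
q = -7/2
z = 5/2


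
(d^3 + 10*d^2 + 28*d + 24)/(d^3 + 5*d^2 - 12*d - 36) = (d + 2)/(d - 3)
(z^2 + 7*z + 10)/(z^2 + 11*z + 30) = (z + 2)/(z + 6)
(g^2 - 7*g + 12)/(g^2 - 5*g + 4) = (g - 3)/(g - 1)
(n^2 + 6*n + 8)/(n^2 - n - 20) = (n + 2)/(n - 5)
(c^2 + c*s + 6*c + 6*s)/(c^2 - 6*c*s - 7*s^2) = (-c - 6)/(-c + 7*s)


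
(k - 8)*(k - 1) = k^2 - 9*k + 8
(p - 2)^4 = p^4 - 8*p^3 + 24*p^2 - 32*p + 16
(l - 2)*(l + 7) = l^2 + 5*l - 14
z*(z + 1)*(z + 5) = z^3 + 6*z^2 + 5*z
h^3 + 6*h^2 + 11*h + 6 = (h + 1)*(h + 2)*(h + 3)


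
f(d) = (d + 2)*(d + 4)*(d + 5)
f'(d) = (d + 2)*(d + 4) + (d + 2)*(d + 5) + (d + 4)*(d + 5) = 3*d^2 + 22*d + 38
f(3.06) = 287.93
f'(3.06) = 133.41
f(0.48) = 60.88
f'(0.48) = 49.25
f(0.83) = 79.69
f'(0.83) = 58.33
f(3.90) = 414.83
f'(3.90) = 169.43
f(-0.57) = 21.73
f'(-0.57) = 26.43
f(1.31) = 110.91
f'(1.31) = 71.97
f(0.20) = 48.05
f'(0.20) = 42.52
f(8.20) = 1642.61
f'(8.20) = 420.12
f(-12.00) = -560.00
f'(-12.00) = 206.00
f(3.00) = 280.00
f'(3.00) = 131.00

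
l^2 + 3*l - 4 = (l - 1)*(l + 4)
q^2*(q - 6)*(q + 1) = q^4 - 5*q^3 - 6*q^2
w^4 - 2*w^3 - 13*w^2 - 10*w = w*(w - 5)*(w + 1)*(w + 2)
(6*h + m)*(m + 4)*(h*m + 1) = 6*h^2*m^2 + 24*h^2*m + h*m^3 + 4*h*m^2 + 6*h*m + 24*h + m^2 + 4*m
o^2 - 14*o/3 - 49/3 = (o - 7)*(o + 7/3)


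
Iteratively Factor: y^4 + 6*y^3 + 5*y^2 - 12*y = (y + 4)*(y^3 + 2*y^2 - 3*y) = (y - 1)*(y + 4)*(y^2 + 3*y) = y*(y - 1)*(y + 4)*(y + 3)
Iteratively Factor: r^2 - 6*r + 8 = (r - 4)*(r - 2)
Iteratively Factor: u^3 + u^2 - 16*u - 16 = (u + 1)*(u^2 - 16) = (u - 4)*(u + 1)*(u + 4)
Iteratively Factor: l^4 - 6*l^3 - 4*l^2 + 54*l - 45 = (l - 3)*(l^3 - 3*l^2 - 13*l + 15) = (l - 5)*(l - 3)*(l^2 + 2*l - 3) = (l - 5)*(l - 3)*(l - 1)*(l + 3)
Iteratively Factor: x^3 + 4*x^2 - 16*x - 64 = (x + 4)*(x^2 - 16) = (x - 4)*(x + 4)*(x + 4)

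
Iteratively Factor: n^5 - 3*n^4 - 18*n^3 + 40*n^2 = (n)*(n^4 - 3*n^3 - 18*n^2 + 40*n) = n*(n - 5)*(n^3 + 2*n^2 - 8*n) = n*(n - 5)*(n - 2)*(n^2 + 4*n) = n^2*(n - 5)*(n - 2)*(n + 4)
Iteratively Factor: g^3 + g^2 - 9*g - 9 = (g - 3)*(g^2 + 4*g + 3) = (g - 3)*(g + 1)*(g + 3)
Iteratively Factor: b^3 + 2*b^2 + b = (b + 1)*(b^2 + b) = (b + 1)^2*(b)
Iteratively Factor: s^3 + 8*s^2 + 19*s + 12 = (s + 1)*(s^2 + 7*s + 12) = (s + 1)*(s + 4)*(s + 3)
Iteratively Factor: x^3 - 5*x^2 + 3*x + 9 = (x - 3)*(x^2 - 2*x - 3) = (x - 3)*(x + 1)*(x - 3)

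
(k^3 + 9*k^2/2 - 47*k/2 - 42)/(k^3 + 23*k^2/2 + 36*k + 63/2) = (k - 4)/(k + 3)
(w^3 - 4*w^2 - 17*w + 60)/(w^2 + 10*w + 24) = (w^2 - 8*w + 15)/(w + 6)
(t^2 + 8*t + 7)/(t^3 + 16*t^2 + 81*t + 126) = (t + 1)/(t^2 + 9*t + 18)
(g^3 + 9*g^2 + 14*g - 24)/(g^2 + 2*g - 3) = (g^2 + 10*g + 24)/(g + 3)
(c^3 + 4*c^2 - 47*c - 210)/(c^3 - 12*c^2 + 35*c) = (c^2 + 11*c + 30)/(c*(c - 5))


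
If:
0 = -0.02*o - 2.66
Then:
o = -133.00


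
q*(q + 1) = q^2 + q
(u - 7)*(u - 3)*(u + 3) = u^3 - 7*u^2 - 9*u + 63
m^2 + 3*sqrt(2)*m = m*(m + 3*sqrt(2))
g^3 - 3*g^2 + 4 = (g - 2)^2*(g + 1)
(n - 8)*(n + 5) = n^2 - 3*n - 40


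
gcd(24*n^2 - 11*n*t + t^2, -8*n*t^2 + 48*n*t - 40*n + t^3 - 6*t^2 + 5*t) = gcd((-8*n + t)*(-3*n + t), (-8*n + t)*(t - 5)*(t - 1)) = -8*n + t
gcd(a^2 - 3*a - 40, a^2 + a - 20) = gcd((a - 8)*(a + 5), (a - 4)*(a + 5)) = a + 5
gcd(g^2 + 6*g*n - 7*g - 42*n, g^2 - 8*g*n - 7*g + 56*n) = g - 7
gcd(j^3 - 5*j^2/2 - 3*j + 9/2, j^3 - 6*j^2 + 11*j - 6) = j^2 - 4*j + 3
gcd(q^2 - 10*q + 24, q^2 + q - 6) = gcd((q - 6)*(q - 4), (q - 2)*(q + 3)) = 1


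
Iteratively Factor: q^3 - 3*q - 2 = (q - 2)*(q^2 + 2*q + 1) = (q - 2)*(q + 1)*(q + 1)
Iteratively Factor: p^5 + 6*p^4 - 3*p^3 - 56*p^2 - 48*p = (p + 4)*(p^4 + 2*p^3 - 11*p^2 - 12*p) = p*(p + 4)*(p^3 + 2*p^2 - 11*p - 12) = p*(p + 1)*(p + 4)*(p^2 + p - 12) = p*(p - 3)*(p + 1)*(p + 4)*(p + 4)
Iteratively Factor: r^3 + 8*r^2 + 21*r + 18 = (r + 3)*(r^2 + 5*r + 6) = (r + 2)*(r + 3)*(r + 3)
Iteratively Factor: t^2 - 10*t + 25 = (t - 5)*(t - 5)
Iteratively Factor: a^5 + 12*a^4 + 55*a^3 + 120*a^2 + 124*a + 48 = (a + 3)*(a^4 + 9*a^3 + 28*a^2 + 36*a + 16) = (a + 2)*(a + 3)*(a^3 + 7*a^2 + 14*a + 8) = (a + 2)^2*(a + 3)*(a^2 + 5*a + 4) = (a + 2)^2*(a + 3)*(a + 4)*(a + 1)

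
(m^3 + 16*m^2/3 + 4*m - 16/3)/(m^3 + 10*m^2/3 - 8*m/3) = (m + 2)/m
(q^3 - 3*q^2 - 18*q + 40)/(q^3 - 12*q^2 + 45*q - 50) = (q + 4)/(q - 5)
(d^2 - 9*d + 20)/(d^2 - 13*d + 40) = (d - 4)/(d - 8)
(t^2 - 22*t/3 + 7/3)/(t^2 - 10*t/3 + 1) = (t - 7)/(t - 3)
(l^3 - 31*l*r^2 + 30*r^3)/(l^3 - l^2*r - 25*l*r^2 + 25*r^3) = (l + 6*r)/(l + 5*r)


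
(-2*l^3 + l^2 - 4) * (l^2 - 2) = -2*l^5 + l^4 + 4*l^3 - 6*l^2 + 8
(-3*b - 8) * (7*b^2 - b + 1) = -21*b^3 - 53*b^2 + 5*b - 8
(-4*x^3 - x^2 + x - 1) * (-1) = 4*x^3 + x^2 - x + 1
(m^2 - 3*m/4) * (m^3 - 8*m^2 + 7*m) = m^5 - 35*m^4/4 + 13*m^3 - 21*m^2/4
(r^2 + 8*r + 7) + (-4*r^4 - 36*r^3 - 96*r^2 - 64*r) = -4*r^4 - 36*r^3 - 95*r^2 - 56*r + 7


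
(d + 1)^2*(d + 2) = d^3 + 4*d^2 + 5*d + 2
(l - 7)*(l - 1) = l^2 - 8*l + 7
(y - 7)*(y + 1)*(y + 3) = y^3 - 3*y^2 - 25*y - 21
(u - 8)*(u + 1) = u^2 - 7*u - 8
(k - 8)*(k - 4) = k^2 - 12*k + 32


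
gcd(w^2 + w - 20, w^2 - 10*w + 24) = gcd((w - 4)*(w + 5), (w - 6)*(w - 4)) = w - 4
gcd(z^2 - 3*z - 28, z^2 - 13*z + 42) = z - 7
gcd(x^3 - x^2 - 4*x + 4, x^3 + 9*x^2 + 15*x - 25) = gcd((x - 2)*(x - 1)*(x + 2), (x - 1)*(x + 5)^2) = x - 1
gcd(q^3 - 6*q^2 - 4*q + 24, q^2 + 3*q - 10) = q - 2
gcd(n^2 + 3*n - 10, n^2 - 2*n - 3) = 1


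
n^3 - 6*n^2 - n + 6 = (n - 6)*(n - 1)*(n + 1)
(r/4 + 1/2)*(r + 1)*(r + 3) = r^3/4 + 3*r^2/2 + 11*r/4 + 3/2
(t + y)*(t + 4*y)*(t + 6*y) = t^3 + 11*t^2*y + 34*t*y^2 + 24*y^3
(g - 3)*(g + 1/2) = g^2 - 5*g/2 - 3/2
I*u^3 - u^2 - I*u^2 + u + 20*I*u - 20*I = (u - 4*I)*(u + 5*I)*(I*u - I)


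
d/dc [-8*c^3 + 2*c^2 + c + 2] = -24*c^2 + 4*c + 1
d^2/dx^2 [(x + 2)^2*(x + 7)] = 6*x + 22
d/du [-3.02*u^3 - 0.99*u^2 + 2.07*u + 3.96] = -9.06*u^2 - 1.98*u + 2.07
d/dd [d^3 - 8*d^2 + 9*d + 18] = 3*d^2 - 16*d + 9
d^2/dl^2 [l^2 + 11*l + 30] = 2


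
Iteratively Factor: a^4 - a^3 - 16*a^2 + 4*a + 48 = (a - 2)*(a^3 + a^2 - 14*a - 24) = (a - 2)*(a + 2)*(a^2 - a - 12) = (a - 4)*(a - 2)*(a + 2)*(a + 3)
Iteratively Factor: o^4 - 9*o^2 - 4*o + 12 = (o - 3)*(o^3 + 3*o^2 - 4) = (o - 3)*(o + 2)*(o^2 + o - 2) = (o - 3)*(o - 1)*(o + 2)*(o + 2)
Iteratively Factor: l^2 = (l)*(l)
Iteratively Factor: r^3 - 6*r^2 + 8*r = (r)*(r^2 - 6*r + 8) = r*(r - 2)*(r - 4)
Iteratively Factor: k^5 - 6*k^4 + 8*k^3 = (k)*(k^4 - 6*k^3 + 8*k^2) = k^2*(k^3 - 6*k^2 + 8*k) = k^2*(k - 2)*(k^2 - 4*k) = k^2*(k - 4)*(k - 2)*(k)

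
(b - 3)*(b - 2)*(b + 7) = b^3 + 2*b^2 - 29*b + 42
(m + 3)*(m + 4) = m^2 + 7*m + 12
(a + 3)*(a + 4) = a^2 + 7*a + 12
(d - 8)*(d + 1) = d^2 - 7*d - 8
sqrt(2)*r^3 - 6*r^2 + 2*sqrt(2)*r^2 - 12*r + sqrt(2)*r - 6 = (r + 1)*(r - 3*sqrt(2))*(sqrt(2)*r + sqrt(2))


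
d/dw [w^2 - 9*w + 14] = 2*w - 9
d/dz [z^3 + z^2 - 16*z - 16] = 3*z^2 + 2*z - 16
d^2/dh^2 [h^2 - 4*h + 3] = 2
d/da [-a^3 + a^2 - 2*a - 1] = -3*a^2 + 2*a - 2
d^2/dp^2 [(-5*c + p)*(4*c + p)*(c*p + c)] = 2*c*(-c + 3*p + 1)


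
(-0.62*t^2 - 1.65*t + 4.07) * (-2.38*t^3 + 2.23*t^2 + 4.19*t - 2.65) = 1.4756*t^5 + 2.5444*t^4 - 15.9639*t^3 + 3.8056*t^2 + 21.4258*t - 10.7855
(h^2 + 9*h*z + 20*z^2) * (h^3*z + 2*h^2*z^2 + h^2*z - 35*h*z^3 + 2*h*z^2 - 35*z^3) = h^5*z + 11*h^4*z^2 + h^4*z + 3*h^3*z^3 + 11*h^3*z^2 - 275*h^2*z^4 + 3*h^2*z^3 - 700*h*z^5 - 275*h*z^4 - 700*z^5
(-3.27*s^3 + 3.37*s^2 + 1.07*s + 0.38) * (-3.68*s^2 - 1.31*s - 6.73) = 12.0336*s^5 - 8.1179*s^4 + 13.6548*s^3 - 25.4802*s^2 - 7.6989*s - 2.5574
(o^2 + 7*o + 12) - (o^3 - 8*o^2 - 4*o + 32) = -o^3 + 9*o^2 + 11*o - 20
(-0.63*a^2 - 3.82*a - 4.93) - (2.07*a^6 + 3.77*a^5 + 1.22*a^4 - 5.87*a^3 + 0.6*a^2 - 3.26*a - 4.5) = -2.07*a^6 - 3.77*a^5 - 1.22*a^4 + 5.87*a^3 - 1.23*a^2 - 0.56*a - 0.43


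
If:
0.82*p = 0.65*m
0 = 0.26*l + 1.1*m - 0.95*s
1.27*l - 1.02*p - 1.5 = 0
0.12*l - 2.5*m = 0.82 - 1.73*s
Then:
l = 0.54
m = -1.00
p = -0.79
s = -1.01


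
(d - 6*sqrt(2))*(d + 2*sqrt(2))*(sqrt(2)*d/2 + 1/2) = sqrt(2)*d^3/2 - 7*d^2/2 - 14*sqrt(2)*d - 12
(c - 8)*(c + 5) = c^2 - 3*c - 40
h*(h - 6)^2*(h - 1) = h^4 - 13*h^3 + 48*h^2 - 36*h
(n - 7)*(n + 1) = n^2 - 6*n - 7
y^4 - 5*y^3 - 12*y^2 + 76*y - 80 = (y - 5)*(y - 2)^2*(y + 4)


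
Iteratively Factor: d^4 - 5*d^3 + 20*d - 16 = (d - 4)*(d^3 - d^2 - 4*d + 4) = (d - 4)*(d + 2)*(d^2 - 3*d + 2) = (d - 4)*(d - 2)*(d + 2)*(d - 1)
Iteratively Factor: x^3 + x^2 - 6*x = (x + 3)*(x^2 - 2*x) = (x - 2)*(x + 3)*(x)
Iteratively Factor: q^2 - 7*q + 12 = (q - 4)*(q - 3)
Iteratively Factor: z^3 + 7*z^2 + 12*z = (z)*(z^2 + 7*z + 12) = z*(z + 3)*(z + 4)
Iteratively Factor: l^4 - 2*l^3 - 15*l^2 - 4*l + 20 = (l - 5)*(l^3 + 3*l^2 - 4) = (l - 5)*(l + 2)*(l^2 + l - 2) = (l - 5)*(l - 1)*(l + 2)*(l + 2)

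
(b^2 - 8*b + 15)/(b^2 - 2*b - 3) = (b - 5)/(b + 1)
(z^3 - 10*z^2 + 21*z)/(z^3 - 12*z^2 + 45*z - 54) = z*(z - 7)/(z^2 - 9*z + 18)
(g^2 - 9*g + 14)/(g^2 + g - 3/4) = 4*(g^2 - 9*g + 14)/(4*g^2 + 4*g - 3)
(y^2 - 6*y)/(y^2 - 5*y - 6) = y/(y + 1)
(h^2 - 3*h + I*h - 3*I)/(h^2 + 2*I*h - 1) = (h - 3)/(h + I)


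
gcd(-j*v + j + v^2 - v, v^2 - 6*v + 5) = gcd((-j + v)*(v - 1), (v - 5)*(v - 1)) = v - 1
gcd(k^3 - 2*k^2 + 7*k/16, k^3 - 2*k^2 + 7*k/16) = k^3 - 2*k^2 + 7*k/16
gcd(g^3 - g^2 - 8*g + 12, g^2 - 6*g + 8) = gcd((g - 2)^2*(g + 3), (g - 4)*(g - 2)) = g - 2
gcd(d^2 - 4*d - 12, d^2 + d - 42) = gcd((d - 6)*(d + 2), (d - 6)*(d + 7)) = d - 6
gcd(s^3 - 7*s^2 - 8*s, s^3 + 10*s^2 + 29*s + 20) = s + 1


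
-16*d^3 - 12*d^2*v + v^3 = (-4*d + v)*(2*d + v)^2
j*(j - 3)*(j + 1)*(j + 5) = j^4 + 3*j^3 - 13*j^2 - 15*j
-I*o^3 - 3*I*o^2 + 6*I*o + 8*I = (o - 2)*(o + 4)*(-I*o - I)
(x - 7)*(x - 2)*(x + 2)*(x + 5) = x^4 - 2*x^3 - 39*x^2 + 8*x + 140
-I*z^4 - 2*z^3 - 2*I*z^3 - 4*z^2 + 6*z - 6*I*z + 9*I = (z - 1)*(z + 3)*(z - 3*I)*(-I*z + 1)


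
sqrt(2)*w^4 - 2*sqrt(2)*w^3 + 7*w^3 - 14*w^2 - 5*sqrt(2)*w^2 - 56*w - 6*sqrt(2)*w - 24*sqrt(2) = (w - 4)*(w + 2)*(w + 3*sqrt(2))*(sqrt(2)*w + 1)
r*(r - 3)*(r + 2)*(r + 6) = r^4 + 5*r^3 - 12*r^2 - 36*r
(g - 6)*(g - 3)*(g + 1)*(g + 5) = g^4 - 3*g^3 - 31*g^2 + 63*g + 90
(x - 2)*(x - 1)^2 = x^3 - 4*x^2 + 5*x - 2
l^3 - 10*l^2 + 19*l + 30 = (l - 6)*(l - 5)*(l + 1)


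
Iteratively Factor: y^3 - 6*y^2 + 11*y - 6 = (y - 3)*(y^2 - 3*y + 2) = (y - 3)*(y - 2)*(y - 1)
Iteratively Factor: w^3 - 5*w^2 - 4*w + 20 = (w - 2)*(w^2 - 3*w - 10) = (w - 2)*(w + 2)*(w - 5)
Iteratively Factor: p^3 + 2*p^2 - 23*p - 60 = (p - 5)*(p^2 + 7*p + 12) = (p - 5)*(p + 4)*(p + 3)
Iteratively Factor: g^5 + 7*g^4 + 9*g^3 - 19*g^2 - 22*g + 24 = (g + 4)*(g^4 + 3*g^3 - 3*g^2 - 7*g + 6) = (g + 3)*(g + 4)*(g^3 - 3*g + 2) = (g + 2)*(g + 3)*(g + 4)*(g^2 - 2*g + 1) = (g - 1)*(g + 2)*(g + 3)*(g + 4)*(g - 1)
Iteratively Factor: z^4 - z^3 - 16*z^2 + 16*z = (z + 4)*(z^3 - 5*z^2 + 4*z) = z*(z + 4)*(z^2 - 5*z + 4) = z*(z - 1)*(z + 4)*(z - 4)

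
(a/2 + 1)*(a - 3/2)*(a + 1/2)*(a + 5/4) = a^4/2 + 9*a^3/8 - 3*a^2/4 - 79*a/32 - 15/16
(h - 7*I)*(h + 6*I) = h^2 - I*h + 42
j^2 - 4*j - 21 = (j - 7)*(j + 3)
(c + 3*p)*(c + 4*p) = c^2 + 7*c*p + 12*p^2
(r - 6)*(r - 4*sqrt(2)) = r^2 - 6*r - 4*sqrt(2)*r + 24*sqrt(2)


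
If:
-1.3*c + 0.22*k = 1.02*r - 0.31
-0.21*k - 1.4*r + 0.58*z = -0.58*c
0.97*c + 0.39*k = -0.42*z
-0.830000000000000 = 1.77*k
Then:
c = -0.07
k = -0.47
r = 0.29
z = 0.59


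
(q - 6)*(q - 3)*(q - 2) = q^3 - 11*q^2 + 36*q - 36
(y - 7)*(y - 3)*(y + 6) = y^3 - 4*y^2 - 39*y + 126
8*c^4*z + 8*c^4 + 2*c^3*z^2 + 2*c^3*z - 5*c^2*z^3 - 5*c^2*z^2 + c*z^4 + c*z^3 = (-4*c + z)*(-2*c + z)*(c + z)*(c*z + c)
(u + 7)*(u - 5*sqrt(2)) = u^2 - 5*sqrt(2)*u + 7*u - 35*sqrt(2)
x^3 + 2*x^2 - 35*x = x*(x - 5)*(x + 7)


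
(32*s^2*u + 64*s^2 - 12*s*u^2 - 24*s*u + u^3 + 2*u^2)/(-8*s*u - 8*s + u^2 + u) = (-4*s*u - 8*s + u^2 + 2*u)/(u + 1)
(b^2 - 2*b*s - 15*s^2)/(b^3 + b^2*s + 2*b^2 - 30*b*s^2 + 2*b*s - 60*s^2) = (b + 3*s)/(b^2 + 6*b*s + 2*b + 12*s)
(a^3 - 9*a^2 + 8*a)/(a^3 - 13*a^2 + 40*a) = (a - 1)/(a - 5)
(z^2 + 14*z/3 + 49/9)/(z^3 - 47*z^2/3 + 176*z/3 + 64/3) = (9*z^2 + 42*z + 49)/(3*(3*z^3 - 47*z^2 + 176*z + 64))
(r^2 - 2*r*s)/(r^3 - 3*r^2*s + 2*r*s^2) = 1/(r - s)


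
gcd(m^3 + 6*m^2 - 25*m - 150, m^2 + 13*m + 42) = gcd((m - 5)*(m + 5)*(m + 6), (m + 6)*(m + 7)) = m + 6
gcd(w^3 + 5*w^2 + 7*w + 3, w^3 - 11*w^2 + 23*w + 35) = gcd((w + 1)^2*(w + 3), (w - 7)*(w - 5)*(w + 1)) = w + 1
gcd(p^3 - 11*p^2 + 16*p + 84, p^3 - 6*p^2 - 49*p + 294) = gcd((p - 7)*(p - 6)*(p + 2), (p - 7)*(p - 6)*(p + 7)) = p^2 - 13*p + 42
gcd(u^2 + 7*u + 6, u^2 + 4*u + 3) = u + 1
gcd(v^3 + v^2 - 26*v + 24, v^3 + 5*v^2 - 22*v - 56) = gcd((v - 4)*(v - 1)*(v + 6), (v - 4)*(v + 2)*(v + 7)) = v - 4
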